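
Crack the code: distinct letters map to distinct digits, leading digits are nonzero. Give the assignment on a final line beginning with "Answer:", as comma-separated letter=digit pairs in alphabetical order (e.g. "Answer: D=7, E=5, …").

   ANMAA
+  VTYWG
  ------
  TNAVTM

Step 1. [col 1: A + G ≡ M (mod 10)] several values work for G in column 1 (A + G ≡ M (mod 10), carry-in 0); try G=3. So G=3.
Step 2. [T] T is the leading digit of a 6-digit sum of two 5-digit numbers; the final carry is exactly 1. So T=1.
Step 3. [col 1: A + G ≡ M (mod 10)] several values work for M in column 1 (A + G ≡ M (mod 10), carry-in 0); try M=8, so M=8.
Step 4. [col 1: A + G ≡ M (mod 10)] column 1 reads A+G+carry(0)=M with G=3, M=8; with digits 1,3,8 already taken and all letters distinct, the only value for A is 5. So A=5.
Step 5. [col 2: A + W ≡ T (mod 10)] column 2: given A=5, T=1, carry-in 0, and digits 1,3,5,8 already taken and all letters distinct, A+W≡T (mod 10) forces W=6 ⇒ W=6.
Step 6. [col 3: M + Y ≡ V (mod 10)] column 3 reads M+Y+carry(1)=V with M=8; with digits 1,3,5,6,8 already taken and all letters distinct, the only value for V is 9 ⇒ V=9.
Step 7. [col 3: M + Y ≡ V (mod 10)] column 3: given M=8, V=9, carry-in 1, and digits 1,3,5,6,8,9 already taken and all letters distinct, M+Y≡V (mod 10) forces Y=0. So Y=0.
Step 8. [col 4: N + T ≡ A (mod 10)] column 4 reads N+T+carry(0)=A with T=1, A=5; with digits 0,1,3,5,6,8,9 already taken and all letters distinct, the only value for N is 4. So N=4.

Answer: A=5, G=3, M=8, N=4, T=1, V=9, W=6, Y=0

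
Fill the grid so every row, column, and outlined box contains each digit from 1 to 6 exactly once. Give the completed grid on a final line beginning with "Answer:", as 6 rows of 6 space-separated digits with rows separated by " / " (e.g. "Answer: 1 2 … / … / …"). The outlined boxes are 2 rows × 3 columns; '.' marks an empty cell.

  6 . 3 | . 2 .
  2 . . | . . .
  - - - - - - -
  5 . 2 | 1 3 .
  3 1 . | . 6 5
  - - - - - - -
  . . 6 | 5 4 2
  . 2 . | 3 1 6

Step 1. [r1c4∈{4}] nothing but 4 survives at r1c4. So r1c4=4.
Step 2. [r4c3∈{4}] only 4 remains possible at r4c3. So r4c3=4.
Step 3. [r1c2∈{5}] only 5 remains possible at r1c2. So r1c2=5.
Step 4. [r2c3∈{1}] r2c3 has the single candidate 1, so r2c3=1.
Step 5. [r5c1∈{1}] nothing but 1 survives at r5c1 ⇒ r5c1=1.
Step 6. [r2c6∈{3}] r2c6's peers cover all but 3, so r2c6=3.
Step 7. [r5c2∈{3}] r5c2's peers cover all but 3, so r5c2=3.
Step 8. [r3c2∈{6}] r3c2 has the single candidate 6. So r3c2=6.
Step 9. [r6c1∈{4}] r6c1's peers cover all but 4, so r6c1=4.
Step 10. [r6c3∈{5}] r6c3 has the single candidate 5. So r6c3=5.
Step 11. [r1c6∈{1}] r1c6 is down to just 1, so r1c6=1.
Step 12. [r4c4∈{2}] r4c4 is down to just 2. So r4c4=2.
Step 13. [r3c6∈{4}] only 4 remains possible at r3c6, so r3c6=4.
Step 14. [r2c2∈{4}] r2c2 has the single candidate 4 ⇒ r2c2=4.
Step 15. [r2c4∈{6}] r2c4 is down to just 6, so r2c4=6.
Step 16. [r2c5∈{5}] r2c5's peers cover all but 5. So r2c5=5.

Answer: 6 5 3 4 2 1 / 2 4 1 6 5 3 / 5 6 2 1 3 4 / 3 1 4 2 6 5 / 1 3 6 5 4 2 / 4 2 5 3 1 6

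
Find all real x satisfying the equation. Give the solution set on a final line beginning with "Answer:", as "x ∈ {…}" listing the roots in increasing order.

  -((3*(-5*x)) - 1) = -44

Step 1. [-((3*(-5*x)) - 1) = -44] LHS negated; negate both sides, so neg: (3*(-5*x)) - 1 = 44.
Step 2. [(3*(-5*x)) - 1 = 44] add 1: x sits inside (… - 1), so sub: 3*(-5*x) = 45.
Step 3. [3*(-5*x) = 45] 3·(inner) — divide through by 3 ⇒ div: -5*x = 15.
Step 4. [-5*x = 15] leading coefficient -5: divide by -5 ⇒ div: x = -3.

Answer: x ∈ {-3}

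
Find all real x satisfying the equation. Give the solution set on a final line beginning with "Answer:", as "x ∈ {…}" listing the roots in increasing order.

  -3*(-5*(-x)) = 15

Step 1. [-3*(-5*(-x)) = 15] LHS = -3·(…); ÷-3 both sides, so div: -5*(-x) = -5.
Step 2. [-5*(-x) = -5] leading coefficient -5: divide by -5, so div: -x = 1.
Step 3. [-x = 1] flip signs both sides. So neg: x = -1.

Answer: x ∈ {-1}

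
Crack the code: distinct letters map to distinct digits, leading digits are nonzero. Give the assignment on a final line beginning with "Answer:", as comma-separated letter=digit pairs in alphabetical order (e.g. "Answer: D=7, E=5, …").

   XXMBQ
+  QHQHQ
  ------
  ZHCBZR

Step 1. [Z] Z is the leading digit of a 6-digit sum of two 5-digit numbers; the final carry is exactly 1, so Z=1.
Step 2. [col 1: Q + Q ≡ R (mod 10)] no forcing yet in column 1 (carry-in 0); R=6 is free and consistent — try it ⇒ R=6.
Step 3. [col 1: Q + Q ≡ R (mod 10)] no forcing yet in column 1 (carry-in 0); Q=3 is free and consistent — try it. So Q=3.
Step 4. [col 2: B + H ≡ Z (mod 10)] H=2 is one option consistent with column 2 (B + H ≡ Z (mod 10), carry-in 0) — take it. So H=2.
Step 5. [col 2: B + H ≡ Z (mod 10)] column 2: given H=2, Z=1, carry-in 0, and digits 1,2,3,6 already taken and all letters distinct, B+H≡Z (mod 10) forces B=9, so B=9.
Step 6. [col 3: M + Q ≡ B (mod 10)] from column 3 (Q=3, B=9, carry-in 1, digits 1,2,3,6,9 already taken and all letters distinct): M must equal 5, so M=5.
Step 7. [col 4: X + H ≡ C (mod 10)] column 4 reads X+H+carry(0)=C with H=2; with digits 1,2,3,5,6,9 already taken and all letters distinct, the only value for C is 0, so C=0.
Step 8. [col 4: X + H ≡ C (mod 10)] column 4: given H=2, C=0, carry-in 0, and digits 0,1,2,3,5,6,9 already taken and all letters distinct, X+H≡C (mod 10) forces X=8, so X=8.

Answer: B=9, C=0, H=2, M=5, Q=3, R=6, X=8, Z=1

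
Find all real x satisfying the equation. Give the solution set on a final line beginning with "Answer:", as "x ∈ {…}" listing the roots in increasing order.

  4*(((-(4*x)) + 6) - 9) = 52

Step 1. [4*(((-(4*x)) + 6) - 9) = 52] divide by the outer 4 ⇒ div: ((-(4*x)) + 6) - 9 = 13.
Step 2. [((-(4*x)) + 6) - 9 = 13] add 9: x sits inside (… - 9), so sub: (-(4*x)) + 6 = 22.
Step 3. [(-(4*x)) + 6 = 22] subtract 6: x sits inside (… + 6) ⇒ sub: -(4*x) = 16.
Step 4. [-(4*x) = 16] leading − — multiply by −1, so neg: 4*x = -16.
Step 5. [4*x = -16] divide by the outer 4. So div: x = -4.

Answer: x ∈ {-4}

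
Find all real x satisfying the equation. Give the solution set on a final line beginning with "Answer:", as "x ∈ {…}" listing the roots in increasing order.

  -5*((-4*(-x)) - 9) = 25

Step 1. [-5*((-4*(-x)) - 9) = 25] divide by the outer -5 ⇒ div: (-4*(-x)) - 9 = -5.
Step 2. [(-4*(-x)) - 9 = -5] peel the -9: add 9 from each side, so sub: -4*(-x) = 4.
Step 3. [-4*(-x) = 4] LHS = -4·(…); ÷-4 both sides ⇒ div: -x = -1.
Step 4. [-x = -1] flip signs both sides, so neg: x = 1.

Answer: x ∈ {1}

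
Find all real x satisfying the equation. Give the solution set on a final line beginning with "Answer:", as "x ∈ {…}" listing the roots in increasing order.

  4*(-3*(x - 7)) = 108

Step 1. [4*(-3*(x - 7)) = 108] 4 out front; divide by 4 ⇒ div: -3*(x - 7) = 27.
Step 2. [-3*(x - 7) = 27] -3·(inner) — divide through by -3 ⇒ div: x - 7 = -9.
Step 3. [x - 7 = -9] -7 is outermost — add 7 both sides, so sub: x = -2.

Answer: x ∈ {-2}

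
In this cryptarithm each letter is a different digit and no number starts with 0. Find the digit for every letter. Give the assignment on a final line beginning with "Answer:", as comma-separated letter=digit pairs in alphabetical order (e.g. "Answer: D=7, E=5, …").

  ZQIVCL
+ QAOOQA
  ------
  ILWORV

Step 1. [col 1: L + A ≡ V (mod 10)] no forcing yet in column 1 (carry-in 0); A=4 is free and consistent — try it. So A=4.
Step 2. [col 1: L + A ≡ V (mod 10)] L=6 is one option consistent with column 1 (L + A ≡ V (mod 10), carry-in 0) — take it. So L=6.
Step 3. [col 1: L + A ≡ V (mod 10)] in column 1 we have L+A≡V with carry-in 0; given L=6, A=4 and digits 4,6 already taken and all letters distinct, that pins V to 0, so V=0.
Step 4. [col 2: C + Q ≡ R (mod 10)] no forcing yet in column 2 (carry-in 1); R=7 is free and consistent — try it, so R=7.
Step 5. [col 2: C + Q ≡ R (mod 10)] several values work for C in column 2 (C + Q ≡ R (mod 10), carry-in 1); try C=5, so C=5.
Step 6. [col 2: C + Q ≡ R (mod 10)] column 2: given C=5, R=7, carry-in 1, and digits 0,4,5,6,7 already taken and all letters distinct, C+Q≡R (mod 10) forces Q=1. So Q=1.
Step 7. [col 3: V + O ≡ O (mod 10)] column 3 (V + O ≡ O (mod 10), carry-in 0) doesn't pin O yet; pick O=3 and continue, so O=3.
Step 8. [col 4: I + O ≡ W (mod 10)] column 4 reads I+O+carry(0)=W with O=3; with digits 0,1,3,4,5,6,7 already taken and all letters distinct, the only value for I is 9 ⇒ I=9.
Step 9. [col 4: I + O ≡ W (mod 10)] column 4 reads I+O+carry(0)=W with I=9, O=3; with digits 0,1,3,4,5,6,7,9 already taken and all letters distinct, the only value for W is 2, so W=2.
Step 10. [col 6: Z + Q ≡ I (mod 10)] in column 6 we have Z+Q≡I with carry-in 0; given Q=1, I=9 and digits 0,1,2,3,4,5,6,7,9 already taken and all letters distinct, that pins Z to 8 ⇒ Z=8.

Answer: A=4, C=5, I=9, L=6, O=3, Q=1, R=7, V=0, W=2, Z=8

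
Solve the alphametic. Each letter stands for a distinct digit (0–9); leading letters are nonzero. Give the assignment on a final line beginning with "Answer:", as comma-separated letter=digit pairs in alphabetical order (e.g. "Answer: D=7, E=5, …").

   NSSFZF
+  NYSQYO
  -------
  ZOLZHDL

Step 1. [Z] Z is the leading digit of a 7-digit sum of two 6-digit numbers; the final carry is exactly 1. So Z=1.
Step 2. [col 1: F + O ≡ L (mod 10)] column 1 (F + O ≡ L (mod 10), carry-in 0) doesn't pin L yet; pick L=0 and continue, so L=0.
Step 3. [col 1: F + O ≡ L (mod 10)] F=3 is one option consistent with column 1 (F + O ≡ L (mod 10), carry-in 0) — take it. So F=3.
Step 4. [col 1: F + O ≡ L (mod 10)] from column 1 (F=3, L=0, carry-in 0, digits 0,1,3 already taken and all letters distinct): O must equal 7. So O=7.
Step 5. [col 2: Z + Y ≡ D (mod 10)] several values work for Y in column 2 (Z + Y ≡ D (mod 10), carry-in 1); try Y=4, so Y=4.
Step 6. [col 2: Z + Y ≡ D (mod 10)] in column 2 we have Z+Y≡D with carry-in 1; given Z=1, Y=4 and digits 0,1,3,4,7 already taken and all letters distinct, that pins D to 6. So D=6.
Step 7. [col 3: F + Q ≡ H (mod 10)] no forcing yet in column 3 (carry-in 0); Q=9 is free and consistent — try it, so Q=9.
Step 8. [col 3: F + Q ≡ H (mod 10)] column 3 reads F+Q+carry(0)=H with F=3, Q=9; with digits 0,1,3,4,6,7,9 already taken and all letters distinct, the only value for H is 2. So H=2.
Step 9. [col 4: S + S ≡ Z (mod 10)] column 4: given Z=1, carry-in 1, and digits 0,1,2,3,4,6,7,9 already taken and all letters distinct, S+S≡Z (mod 10) forces S=5, so S=5.
Step 10. [col 6: N + N ≡ O (mod 10)] from column 6 (O=7, carry-in 1, digits 0,1,2,3,4,5,6,7,9 already taken and all letters distinct): N must equal 8. So N=8.

Answer: D=6, F=3, H=2, L=0, N=8, O=7, Q=9, S=5, Y=4, Z=1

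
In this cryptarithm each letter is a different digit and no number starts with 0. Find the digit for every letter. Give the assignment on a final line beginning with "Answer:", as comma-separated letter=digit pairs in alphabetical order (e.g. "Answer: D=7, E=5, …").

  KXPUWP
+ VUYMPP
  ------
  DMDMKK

Step 1. [col 1: P + P ≡ K (mod 10)] several values work for P in column 1 (P + P ≡ K (mod 10), carry-in 0); try P=7. So P=7.
Step 2. [col 1: P + P ≡ K (mod 10)] column 1: given P=7, carry-in 0, and digits 7 already taken and all letters distinct, P+P≡K (mod 10) forces K=4. So K=4.
Step 3. [col 2: W + P ≡ K (mod 10)] in column 2 we have W+P≡K with carry-in 1; given P=7, K=4 and digits 4,7 already taken and all letters distinct, that pins W to 6 ⇒ W=6.
Step 4. [col 3: U + M ≡ M (mod 10)] column 3 reads U+M+carry(1)=M with nothing yet; with digits 4,6,7 already taken and all letters distinct, the only value for U is 9 ⇒ U=9.
Step 5. [col 3: U + M ≡ M (mod 10)] several values work for M in column 3 (U + M ≡ M (mod 10), carry-in 1); try M=1, so M=1.
Step 6. [col 4: P + Y ≡ D (mod 10)] column 4 (P + Y ≡ D (mod 10), carry-in 1) doesn't pin Y yet; pick Y=0 and continue, so Y=0.
Step 7. [col 4: P + Y ≡ D (mod 10)] column 4: given P=7, Y=0, carry-in 1, and digits 0,1,4,6,7,9 already taken and all letters distinct, P+Y≡D (mod 10) forces D=8. So D=8.
Step 8. [col 5: X + U ≡ M (mod 10)] from column 5 (U=9, M=1, carry-in 0, digits 0,1,4,6,7,8,9 already taken and all letters distinct): X must equal 2. So X=2.
Step 9. [col 6: K + V ≡ D (mod 10)] from column 6 (K=4, D=8, carry-in 1, digits 0,1,2,4,6,7,8,9 already taken and all letters distinct): V must equal 3. So V=3.

Answer: D=8, K=4, M=1, P=7, U=9, V=3, W=6, X=2, Y=0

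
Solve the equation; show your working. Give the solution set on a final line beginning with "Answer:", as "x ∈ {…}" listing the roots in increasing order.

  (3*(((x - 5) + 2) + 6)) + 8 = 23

Step 1. [(3*(((x - 5) + 2) + 6)) + 8 = 23] 8 comes off first (subtract 8) ⇒ sub: 3*(((x - 5) + 2) + 6) = 15.
Step 2. [3*(((x - 5) + 2) + 6) = 15] 3·(inner) — divide through by 3 ⇒ div: ((x - 5) + 2) + 6 = 5.
Step 3. [((x - 5) + 2) + 6 = 5] +6 is outermost — subtract 6 both sides, so sub: (x - 5) + 2 = -1.
Step 4. [(x - 5) + 2 = -1] 2 comes off first (subtract 2) ⇒ sub: x - 5 = -3.
Step 5. [x - 5 = -3] 5 comes off first (add 5), so sub: x = 2.

Answer: x ∈ {2}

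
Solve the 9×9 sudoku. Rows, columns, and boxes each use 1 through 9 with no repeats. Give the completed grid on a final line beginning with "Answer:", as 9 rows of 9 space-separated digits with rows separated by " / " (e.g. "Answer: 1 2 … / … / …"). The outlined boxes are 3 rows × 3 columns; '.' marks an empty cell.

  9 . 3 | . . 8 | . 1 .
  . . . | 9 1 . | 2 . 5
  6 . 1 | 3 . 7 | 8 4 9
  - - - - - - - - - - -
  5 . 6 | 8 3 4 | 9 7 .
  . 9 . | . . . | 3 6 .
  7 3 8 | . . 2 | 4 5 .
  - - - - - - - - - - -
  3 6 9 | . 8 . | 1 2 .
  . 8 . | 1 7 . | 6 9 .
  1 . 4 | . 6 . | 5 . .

Step 1. [r9c2∈{2,7}] r9c2 is the only open cell in box 7 admitting 7. So r9c2=7.
Step 2. [r5c5∈{5}] r5c5 is down to just 5, so r5c5=5.
Step 3. [r1c4∈{2,4,5,6}] 5 has one home in box 2: r1c4, so r1c4=5.
Step 4. [r5c3∈{2}] r5c3's peers cover all but 2, so r5c3=2.
Step 5. [r7c9∈{4,7}] in row 7, 7 fits only at r7c9 ⇒ r7c9=7.
Step 6. [r6c9∈{1}] r6c9's peers cover all but 1. So r6c9=1.
Step 7. [r1c5∈{2,4}] across col 5, 4 lands solely at r1c5, so r1c5=4.
Step 8. [r9c8∈{3,8}] in col 8, 8 fits only at r9c8, so r9c8=8.
Step 9. [r9c9∈{3}] r9c9's peers cover all but 3. So r9c9=3.
Step 10. [r7c6∈{5}] r7c6's peers cover all but 5. So r7c6=5.
Step 11. [r2c1∈{4,8}] 8 has one home in row 2: r2c1, so r2c1=8.
Step 12. [r3c5∈{2}] r3c5's peers cover all but 2 ⇒ r3c5=2.
Step 13. [r6c5∈{9}] r6c5 is down to just 9, so r6c5=9.
Step 14. [r6c4∈{6}] only 6 remains possible at r6c4. So r6c4=6.
Step 15. [r4c9∈{2}] nothing but 2 survives at r4c9. So r4c9=2.
Step 16. [r5c9∈{8}] only 8 remains possible at r5c9. So r5c9=8.
Step 17. [r2c3∈{7}] only 7 remains possible at r2c3 ⇒ r2c3=7.
Step 18. [r9c6∈{9}] nothing but 9 survives at r9c6. So r9c6=9.
Step 19. [r4c2∈{1}] only 1 remains possible at r4c2 ⇒ r4c2=1.
Step 20. [r2c6∈{6}] r2c6 is down to just 6. So r2c6=6.
Step 21. [r1c7∈{7}] nothing but 7 survives at r1c7, so r1c7=7.
Step 22. [r2c2∈{4}] r2c2 has the single candidate 4. So r2c2=4.
Step 23. [r5c6∈{1}] r5c6's peers cover all but 1 ⇒ r5c6=1.
Step 24. [r8c1∈{2}] only 2 remains possible at r8c1. So r8c1=2.
Step 25. [r7c4∈{4}] only 4 remains possible at r7c4. So r7c4=4.
Step 26. [r1c2∈{2}] nothing but 2 survives at r1c2. So r1c2=2.
Step 27. [r5c1∈{4}] r5c1 has the single candidate 4 ⇒ r5c1=4.
Step 28. [r2c8∈{3}] r2c8 is down to just 3. So r2c8=3.
Step 29. [r8c6∈{3}] r8c6's peers cover all but 3, so r8c6=3.
Step 30. [r8c9∈{4}] nothing but 4 survives at r8c9. So r8c9=4.
Step 31. [r3c2∈{5}] nothing but 5 survives at r3c2 ⇒ r3c2=5.
Step 32. [r5c4∈{7}] r5c4 is down to just 7 ⇒ r5c4=7.
Step 33. [r1c9∈{6}] nothing but 6 survives at r1c9 ⇒ r1c9=6.
Step 34. [r9c4∈{2}] r9c4 has the single candidate 2, so r9c4=2.
Step 35. [r8c3∈{5}] r8c3's peers cover all but 5. So r8c3=5.

Answer: 9 2 3 5 4 8 7 1 6 / 8 4 7 9 1 6 2 3 5 / 6 5 1 3 2 7 8 4 9 / 5 1 6 8 3 4 9 7 2 / 4 9 2 7 5 1 3 6 8 / 7 3 8 6 9 2 4 5 1 / 3 6 9 4 8 5 1 2 7 / 2 8 5 1 7 3 6 9 4 / 1 7 4 2 6 9 5 8 3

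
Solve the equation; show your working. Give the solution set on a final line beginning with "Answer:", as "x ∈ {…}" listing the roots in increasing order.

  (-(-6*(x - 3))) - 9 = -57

Step 1. [(-(-6*(x - 3))) - 9 = -57] add 9: x sits inside (… - 9) ⇒ sub: -(-6*(x - 3)) = -48.
Step 2. [-(-6*(x - 3)) = -48] flip signs both sides ⇒ neg: -6*(x - 3) = 48.
Step 3. [-6*(x - 3) = 48] divide by the outer -6, so div: x - 3 = -8.
Step 4. [x - 3 = -8] -3 is outermost — add 3 both sides, so sub: x = -5.

Answer: x ∈ {-5}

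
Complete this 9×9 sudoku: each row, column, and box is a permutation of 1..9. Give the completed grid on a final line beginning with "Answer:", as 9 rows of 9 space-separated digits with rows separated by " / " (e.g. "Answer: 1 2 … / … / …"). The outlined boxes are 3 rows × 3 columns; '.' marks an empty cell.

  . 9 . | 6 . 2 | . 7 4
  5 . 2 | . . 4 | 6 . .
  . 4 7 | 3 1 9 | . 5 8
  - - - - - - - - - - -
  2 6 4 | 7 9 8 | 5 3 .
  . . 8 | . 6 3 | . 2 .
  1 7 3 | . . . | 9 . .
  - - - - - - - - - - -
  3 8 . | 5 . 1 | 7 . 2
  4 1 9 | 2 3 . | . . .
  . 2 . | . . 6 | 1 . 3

Step 1. [r6c4∈{4}] only 4 remains possible at r6c4, so r6c4=4.
Step 2. [r7c8∈{4,6,9}] row 7 places 9 nowhere but r7c8, so r7c8=9.
Step 3. [r2c4∈{8}] nothing but 8 survives at r2c4. So r2c4=8.
Step 4. [r6c8∈{6,8}] in row 6, 8 fits only at r6c8, so r6c8=8.
Step 5. [r4c9∈{1}] r4c9 is down to just 1 ⇒ r4c9=1.
Step 6. [r9c5∈{4,7,8}] row 9 places 8 nowhere but r9c5, so r9c5=8.
Step 7. [r8c8∈{6}] nothing but 6 survives at r8c8 ⇒ r8c8=6.
Step 8. [r6c6∈{5}] r6c6 has the single candidate 5, so r6c6=5.
Step 9. [r2c9∈{9}] r2c9 has the single candidate 9. So r2c9=9.
Step 10. [r6c9∈{6}] r6c9 is down to just 6, so r6c9=6.
Step 11. [r7c3∈{6}] only 6 remains possible at r7c3 ⇒ r7c3=6.
Step 12. [r6c5∈{2}] r6c5's peers cover all but 2, so r6c5=2.
Step 13. [r8c7∈{8}] r8c7 has the single candidate 8, so r8c7=8.
Step 14. [r5c9∈{7}] r5c9 is down to just 7. So r5c9=7.
Step 15. [r1c1∈{8}] only 8 remains possible at r1c1 ⇒ r1c1=8.
Step 16. [r9c3∈{5}] r9c3 is down to just 5. So r9c3=5.
Step 17. [r9c1∈{7}] r9c1's peers cover all but 7. So r9c1=7.
Step 18. [r1c7∈{3}] nothing but 3 survives at r1c7 ⇒ r1c7=3.
Step 19. [r7c5∈{4}] nothing but 4 survives at r7c5. So r7c5=4.
Step 20. [r2c2∈{3}] only 3 remains possible at r2c2 ⇒ r2c2=3.
Step 21. [r5c2∈{5}] r5c2 has the single candidate 5. So r5c2=5.
Step 22. [r1c5∈{5}] r1c5 is down to just 5. So r1c5=5.
Step 23. [r5c7∈{4}] only 4 remains possible at r5c7 ⇒ r5c7=4.
Step 24. [r1c3∈{1}] r1c3 has the single candidate 1 ⇒ r1c3=1.
Step 25. [r3c7∈{2}] r3c7 has the single candidate 2 ⇒ r3c7=2.
Step 26. [r9c8∈{4}] nothing but 4 survives at r9c8, so r9c8=4.
Step 27. [r2c8∈{1}] r2c8 has the single candidate 1. So r2c8=1.
Step 28. [r5c4∈{1}] r5c4 is down to just 1, so r5c4=1.
Step 29. [r5c1∈{9}] only 9 remains possible at r5c1, so r5c1=9.
Step 30. [r8c9∈{5}] r8c9's peers cover all but 5 ⇒ r8c9=5.
Step 31. [r8c6∈{7}] r8c6 is down to just 7 ⇒ r8c6=7.
Step 32. [r9c4∈{9}] r9c4 has the single candidate 9 ⇒ r9c4=9.
Step 33. [r3c1∈{6}] only 6 remains possible at r3c1. So r3c1=6.
Step 34. [r2c5∈{7}] only 7 remains possible at r2c5. So r2c5=7.

Answer: 8 9 1 6 5 2 3 7 4 / 5 3 2 8 7 4 6 1 9 / 6 4 7 3 1 9 2 5 8 / 2 6 4 7 9 8 5 3 1 / 9 5 8 1 6 3 4 2 7 / 1 7 3 4 2 5 9 8 6 / 3 8 6 5 4 1 7 9 2 / 4 1 9 2 3 7 8 6 5 / 7 2 5 9 8 6 1 4 3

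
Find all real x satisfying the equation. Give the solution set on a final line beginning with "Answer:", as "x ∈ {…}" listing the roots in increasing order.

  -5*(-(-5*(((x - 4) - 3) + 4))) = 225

Step 1. [-5*(-(-5*(((x - 4) - 3) + 4))) = 225] LHS = -5·(…); ÷-5 both sides. So div: -(-5*(((x - 4) - 3) + 4)) = -45.
Step 2. [-(-5*(((x - 4) - 3) + 4)) = -45] leading − — multiply by −1, so neg: -5*(((x - 4) - 3) + 4) = 45.
Step 3. [-5*(((x - 4) - 3) + 4) = 45] divide by the outer -5, so div: ((x - 4) - 3) + 4 = -9.
Step 4. [((x - 4) - 3) + 4 = -9] the outer +4 inverts by subtracting 4. So sub: (x - 4) - 3 = -13.
Step 5. [(x - 4) - 3 = -13] -3 is outermost — add 3 both sides. So sub: x - 4 = -10.
Step 6. [x - 4 = -10] 4 comes off first (add 4) ⇒ sub: x = -6.

Answer: x ∈ {-6}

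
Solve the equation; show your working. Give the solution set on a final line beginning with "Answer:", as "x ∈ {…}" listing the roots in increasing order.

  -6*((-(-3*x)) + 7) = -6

Step 1. [-6*((-(-3*x)) + 7) = -6] -6 out front; divide by -6 ⇒ div: (-(-3*x)) + 7 = 1.
Step 2. [(-(-3*x)) + 7 = 1] 7 comes off first (subtract 7). So sub: -(-3*x) = -6.
Step 3. [-(-3*x) = -6] flip signs both sides, so neg: -3*x = 6.
Step 4. [-3*x = 6] divide by the outer -3, so div: x = -2.

Answer: x ∈ {-2}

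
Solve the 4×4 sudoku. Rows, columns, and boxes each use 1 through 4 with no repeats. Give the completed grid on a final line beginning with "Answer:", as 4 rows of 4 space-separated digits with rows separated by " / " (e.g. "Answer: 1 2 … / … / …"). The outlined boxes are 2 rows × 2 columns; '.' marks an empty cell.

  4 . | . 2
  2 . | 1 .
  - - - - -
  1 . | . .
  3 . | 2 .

Step 1. [r3c3∈{3,4}] r3c3 is the only open cell in col 3 admitting 4. So r3c3=4.
Step 2. [r2c2∈{3}] only 3 remains possible at r2c2, so r2c2=3.
Step 3. [r3c4∈{3}] nothing but 3 survives at r3c4. So r3c4=3.
Step 4. [r4c2∈{4}] r4c2 is down to just 4 ⇒ r4c2=4.
Step 5. [r1c3∈{3}] r1c3's peers cover all but 3 ⇒ r1c3=3.
Step 6. [r1c2∈{1}] r1c2's peers cover all but 1, so r1c2=1.
Step 7. [r4c4∈{1}] nothing but 1 survives at r4c4. So r4c4=1.
Step 8. [r2c4∈{4}] nothing but 4 survives at r2c4. So r2c4=4.
Step 9. [r3c2∈{2}] only 2 remains possible at r3c2 ⇒ r3c2=2.

Answer: 4 1 3 2 / 2 3 1 4 / 1 2 4 3 / 3 4 2 1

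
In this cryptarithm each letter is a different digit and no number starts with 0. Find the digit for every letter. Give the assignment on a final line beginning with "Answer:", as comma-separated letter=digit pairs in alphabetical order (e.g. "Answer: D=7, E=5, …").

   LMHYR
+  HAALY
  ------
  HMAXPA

Step 1. [col 1: R + Y ≡ A (mod 10)] column 1 (R + Y ≡ A (mod 10), carry-in 0) doesn't pin Y yet; pick Y=4 and continue. So Y=4.
Step 2. [H] the sum has 6 digits but both addends have 5; that extra leading digit H is the final carry, namely 1. So H=1.
Step 3. [col 1: R + Y ≡ A (mod 10)] several values work for A in column 1 (R + Y ≡ A (mod 10), carry-in 0); try A=6, so A=6.
Step 4. [col 1: R + Y ≡ A (mod 10)] column 1 reads R+Y+carry(0)=A with Y=4, A=6; with digits 1,4,6 already taken and all letters distinct, the only value for R is 2. So R=2.
Step 5. [col 2: Y + L ≡ P (mod 10)] no forcing yet in column 2 (carry-in 0); L=9 is free and consistent — try it, so L=9.
Step 6. [col 2: Y + L ≡ P (mod 10)] in column 2 we have Y+L≡P with carry-in 0; given Y=4, L=9 and digits 1,2,4,6,9 already taken and all letters distinct, that pins P to 3. So P=3.
Step 7. [col 3: H + A ≡ X (mod 10)] column 3 reads H+A+carry(1)=X with H=1, A=6; with digits 1,2,3,4,6,9 already taken and all letters distinct, the only value for X is 8, so X=8.
Step 8. [col 4: M + A ≡ A (mod 10)] column 4 reads M+A+carry(0)=A with A=6; with digits 1,2,3,4,6,8,9 already taken and all letters distinct, the only value for M is 0 ⇒ M=0.

Answer: A=6, H=1, L=9, M=0, P=3, R=2, X=8, Y=4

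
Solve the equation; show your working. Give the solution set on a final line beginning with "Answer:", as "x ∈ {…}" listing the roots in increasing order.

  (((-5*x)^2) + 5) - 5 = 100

Step 1. [(((-5*x)^2) + 5) - 5 = 100] the outer -5 inverts by adding 5, so sub: ((-5*x)^2) + 5 = 105.
Step 2. [((-5*x)^2) + 5 = 105] the outer +5 inverts by subtracting 5. So sub: (-5*x)^2 = 100.
Step 3. [(-5*x)^2 = 100] LHS squared, RHS 100 ≥ 0: apply √ (±). So sqrt: -5*x = 10 or -10.
Step 4. [-5*x = 10 or -10] divide by the outer -5. So div: x = -2 or 2.

Answer: x ∈ {-2, 2}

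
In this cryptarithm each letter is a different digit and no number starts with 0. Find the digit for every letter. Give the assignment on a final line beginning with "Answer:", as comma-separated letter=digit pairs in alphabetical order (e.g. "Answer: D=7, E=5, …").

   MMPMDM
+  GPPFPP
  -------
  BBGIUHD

Step 1. [col 1: M + P ≡ D (mod 10)] no forcing yet in column 1 (carry-in 0); P=6 is free and consistent — try it. So P=6.
Step 2. [col 1: M + P ≡ D (mod 10)] column 1 (M + P ≡ D (mod 10), carry-in 0) doesn't pin M yet; pick M=2 and continue ⇒ M=2.
Step 3. [col 1: M + P ≡ D (mod 10)] column 1 reads M+P+carry(0)=D with M=2, P=6; with digits 2,6 already taken and all letters distinct, the only value for D is 8 ⇒ D=8.
Step 4. [col 2: D + P ≡ H (mod 10)] from column 2 (D=8, P=6, carry-in 0, digits 2,6,8 already taken and all letters distinct): H must equal 4, so H=4.
Step 5. [col 3: M + F ≡ U (mod 10)] U=0 is one option consistent with column 3 (M + F ≡ U (mod 10), carry-in 1) — take it ⇒ U=0.
Step 6. [B] adding two 6-digit numbers gives at most 6+1 digits, and here it does — B is that final carry and must be 1 ⇒ B=1.
Step 7. [col 3: M + F ≡ U (mod 10)] column 3: given M=2, U=0, carry-in 1, and digits 0,1,2,4,6,8 already taken and all letters distinct, M+F≡U (mod 10) forces F=7, so F=7.
Step 8. [col 4: P + P ≡ I (mod 10)] column 4: given P=6, carry-in 1, and digits 0,1,2,4,6,7,8 already taken and all letters distinct, P+P≡I (mod 10) forces I=3 ⇒ I=3.
Step 9. [col 5: M + P ≡ G (mod 10)] column 5 reads M+P+carry(1)=G with M=2, P=6; with digits 0,1,2,3,4,6,7,8 already taken and all letters distinct, the only value for G is 9 ⇒ G=9.

Answer: B=1, D=8, F=7, G=9, H=4, I=3, M=2, P=6, U=0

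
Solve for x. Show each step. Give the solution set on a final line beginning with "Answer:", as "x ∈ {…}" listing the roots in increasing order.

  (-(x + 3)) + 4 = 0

Step 1. [(-(x + 3)) + 4 = 0] +4 is outermost — subtract 4 both sides. So sub: -(x + 3) = -4.
Step 2. [-(x + 3) = -4] LHS negated; negate both sides. So neg: x + 3 = 4.
Step 3. [x + 3 = 4] 3 comes off first (subtract 3) ⇒ sub: x = 1.

Answer: x ∈ {1}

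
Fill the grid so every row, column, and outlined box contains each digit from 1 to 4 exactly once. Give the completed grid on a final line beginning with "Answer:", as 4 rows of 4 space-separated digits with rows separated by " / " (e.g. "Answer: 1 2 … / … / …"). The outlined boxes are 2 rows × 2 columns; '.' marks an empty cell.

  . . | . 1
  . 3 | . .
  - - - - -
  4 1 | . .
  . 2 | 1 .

Step 1. [r1c3∈{2,3,4}] 3 has one home in row 1: r1c3 ⇒ r1c3=3.
Step 2. [r3c4∈{2,3}] across row 3, 3 lands solely at r3c4, so r3c4=3.
Step 3. [r2c4∈{2,4}] 2 has one home in col 4: r2c4 ⇒ r2c4=2.
Step 4. [r4c1∈{3}] r4c1 has the single candidate 3. So r4c1=3.
Step 5. [r2c3∈{4}] only 4 remains possible at r2c3 ⇒ r2c3=4.
Step 6. [r2c1∈{1}] r2c1 has the single candidate 1 ⇒ r2c1=1.
Step 7. [r1c2∈{4}] r1c2 has the single candidate 4 ⇒ r1c2=4.
Step 8. [r3c3∈{2}] nothing but 2 survives at r3c3, so r3c3=2.
Step 9. [r4c4∈{4}] r4c4 is down to just 4. So r4c4=4.
Step 10. [r1c1∈{2}] only 2 remains possible at r1c1 ⇒ r1c1=2.

Answer: 2 4 3 1 / 1 3 4 2 / 4 1 2 3 / 3 2 1 4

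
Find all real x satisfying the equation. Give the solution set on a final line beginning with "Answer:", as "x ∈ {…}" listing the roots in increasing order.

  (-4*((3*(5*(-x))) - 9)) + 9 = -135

Step 1. [(-4*((3*(5*(-x))) - 9)) + 9 = -135] 9 comes off first (subtract 9). So sub: -4*((3*(5*(-x))) - 9) = -144.
Step 2. [-4*((3*(5*(-x))) - 9) = -144] -4·(inner) — divide through by -4 ⇒ div: (3*(5*(-x))) - 9 = 36.
Step 3. [(3*(5*(-x))) - 9 = 36] add 9: x sits inside (… - 9) ⇒ sub: 3*(5*(-x)) = 45.
Step 4. [3*(5*(-x)) = 45] LHS = 3·(…); ÷3 both sides ⇒ div: 5*(-x) = 15.
Step 5. [5*(-x) = 15] LHS = 5·(…); ÷5 both sides. So div: -x = 3.
Step 6. [-x = 3] flip signs both sides, so neg: x = -3.

Answer: x ∈ {-3}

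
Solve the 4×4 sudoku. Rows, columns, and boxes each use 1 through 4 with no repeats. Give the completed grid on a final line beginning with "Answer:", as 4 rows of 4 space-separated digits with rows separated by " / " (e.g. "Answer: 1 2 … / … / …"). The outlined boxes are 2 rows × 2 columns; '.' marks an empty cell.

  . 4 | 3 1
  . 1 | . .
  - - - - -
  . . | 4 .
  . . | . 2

Step 1. [r4c2∈{3}] r4c2's peers cover all but 3 ⇒ r4c2=3.
Step 2. [r3c1∈{1,2}] 1 has one home in row 3: r3c1, so r3c1=1.
Step 3. [r1c1∈{2}] nothing but 2 survives at r1c1. So r1c1=2.
Step 4. [r3c2∈{2}] only 2 remains possible at r3c2 ⇒ r3c2=2.
Step 5. [r3c4∈{3}] r3c4 has the single candidate 3 ⇒ r3c4=3.
Step 6. [r4c1∈{4}] only 4 remains possible at r4c1, so r4c1=4.
Step 7. [r4c3∈{1}] r4c3 has the single candidate 1, so r4c3=1.
Step 8. [r2c1∈{3}] r2c1 has the single candidate 3, so r2c1=3.
Step 9. [r2c3∈{2}] nothing but 2 survives at r2c3, so r2c3=2.
Step 10. [r2c4∈{4}] r2c4 is down to just 4 ⇒ r2c4=4.

Answer: 2 4 3 1 / 3 1 2 4 / 1 2 4 3 / 4 3 1 2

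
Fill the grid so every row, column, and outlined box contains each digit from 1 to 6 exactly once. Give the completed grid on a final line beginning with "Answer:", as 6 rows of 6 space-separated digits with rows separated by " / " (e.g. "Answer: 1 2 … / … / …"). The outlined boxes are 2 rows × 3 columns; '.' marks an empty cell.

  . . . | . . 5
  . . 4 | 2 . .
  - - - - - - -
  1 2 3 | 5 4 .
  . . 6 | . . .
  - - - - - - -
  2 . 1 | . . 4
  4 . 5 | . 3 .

Step 1. [r5c4∈{6}] r5c4 has the single candidate 6. So r5c4=6.
Step 2. [r6c4∈{1}] nothing but 1 survives at r6c4. So r6c4=1.
Step 3. [r4c1∈{5}] only 5 remains possible at r4c1, so r4c1=5.
Step 4. [r2c2∈{1,3,5,6}] r2c2 is the only open cell in row 2 admitting 5. So r2c2=5.
Step 5. [r1c2∈{1,3,6}] 1 has one home in col 2: r1c2. So r1c2=1.
Step 6. [r1c5∈{6}] r1c5 has the single candidate 6, so r1c5=6.
Step 7. [r4c4∈{3}] r4c4's peers cover all but 3, so r4c4=3.
Step 8. [r2c6∈{1,3}] r2c6 is the only open cell in col 6 admitting 3, so r2c6=3.
Step 9. [r4c5∈{1,2}] col 5 places 2 nowhere but r4c5 ⇒ r4c5=2.
Step 10. [r5c2∈{3}] only 3 remains possible at r5c2, so r5c2=3.
Step 11. [r1c3∈{2}] r1c3 is down to just 2. So r1c3=2.
Step 12. [r5c5∈{5}] only 5 remains possible at r5c5, so r5c5=5.
Step 13. [r6c2∈{6}] nothing but 6 survives at r6c2. So r6c2=6.
Step 14. [r2c1∈{6}] only 6 remains possible at r2c1 ⇒ r2c1=6.
Step 15. [r4c2∈{4}] r4c2 is down to just 4, so r4c2=4.
Step 16. [r1c1∈{3}] r1c1 has the single candidate 3 ⇒ r1c1=3.
Step 17. [r1c4∈{4}] r1c4 is down to just 4. So r1c4=4.
Step 18. [r4c6∈{1}] r4c6's peers cover all but 1 ⇒ r4c6=1.
Step 19. [r6c6∈{2}] r6c6 is down to just 2. So r6c6=2.
Step 20. [r3c6∈{6}] r3c6 has the single candidate 6. So r3c6=6.
Step 21. [r2c5∈{1}] nothing but 1 survives at r2c5, so r2c5=1.

Answer: 3 1 2 4 6 5 / 6 5 4 2 1 3 / 1 2 3 5 4 6 / 5 4 6 3 2 1 / 2 3 1 6 5 4 / 4 6 5 1 3 2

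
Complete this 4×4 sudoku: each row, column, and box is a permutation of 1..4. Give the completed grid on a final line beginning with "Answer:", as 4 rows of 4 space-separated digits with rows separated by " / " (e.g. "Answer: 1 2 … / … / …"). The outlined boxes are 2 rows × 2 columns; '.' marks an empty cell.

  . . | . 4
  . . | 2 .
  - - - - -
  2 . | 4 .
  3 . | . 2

Step 1. [r1c1∈{1}] r1c1's peers cover all but 1. So r1c1=1.
Step 2. [r1c3∈{3}] r1c3's peers cover all but 3 ⇒ r1c3=3.
Step 3. [r4c3∈{1}] r4c3 has the single candidate 1. So r4c3=1.
Step 4. [r4c2∈{4}] r4c2 has the single candidate 4, so r4c2=4.
Step 5. [r3c2∈{1}] r3c2's peers cover all but 1 ⇒ r3c2=1.
Step 6. [r2c1∈{4}] only 4 remains possible at r2c1, so r2c1=4.
Step 7. [r2c4∈{1}] r2c4's peers cover all but 1, so r2c4=1.
Step 8. [r1c2∈{2}] only 2 remains possible at r1c2, so r1c2=2.
Step 9. [r3c4∈{3}] r3c4 is down to just 3. So r3c4=3.
Step 10. [r2c2∈{3}] only 3 remains possible at r2c2 ⇒ r2c2=3.

Answer: 1 2 3 4 / 4 3 2 1 / 2 1 4 3 / 3 4 1 2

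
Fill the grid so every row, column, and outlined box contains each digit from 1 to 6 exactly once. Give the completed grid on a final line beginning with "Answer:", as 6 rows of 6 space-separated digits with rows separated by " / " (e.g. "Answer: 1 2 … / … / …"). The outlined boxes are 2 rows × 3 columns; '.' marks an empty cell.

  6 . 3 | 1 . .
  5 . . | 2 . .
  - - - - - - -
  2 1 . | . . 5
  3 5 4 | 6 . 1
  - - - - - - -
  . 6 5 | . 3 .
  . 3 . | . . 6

Step 1. [r6c5∈{1,2,4,5}] col 5 places 1 nowhere but r6c5. So r6c5=1.
Step 2. [r1c6∈{4}] r1c6 is down to just 4. So r1c6=4.
Step 3. [r5c4∈{4}] nothing but 4 survives at r5c4. So r5c4=4.
Step 4. [r2c6∈{3}] r2c6 has the single candidate 3, so r2c6=3.
Step 5. [r6c1∈{4}] only 4 remains possible at r6c1, so r6c1=4.
Step 6. [r2c3∈{1}] r2c3 has the single candidate 1. So r2c3=1.
Step 7. [r5c6∈{2}] nothing but 2 survives at r5c6. So r5c6=2.
Step 8. [r1c2∈{2}] r1c2 has the single candidate 2 ⇒ r1c2=2.
Step 9. [r3c5∈{4}] r3c5's peers cover all but 4 ⇒ r3c5=4.
Step 10. [r1c5∈{5}] only 5 remains possible at r1c5. So r1c5=5.
Step 11. [r2c5∈{6}] only 6 remains possible at r2c5, so r2c5=6.
Step 12. [r6c4∈{5}] r6c4's peers cover all but 5. So r6c4=5.
Step 13. [r2c2∈{4}] r2c2's peers cover all but 4. So r2c2=4.
Step 14. [r3c3∈{6}] r3c3 is down to just 6 ⇒ r3c3=6.
Step 15. [r6c3∈{2}] nothing but 2 survives at r6c3, so r6c3=2.
Step 16. [r5c1∈{1}] r5c1 is down to just 1 ⇒ r5c1=1.
Step 17. [r4c5∈{2}] r4c5 is down to just 2. So r4c5=2.
Step 18. [r3c4∈{3}] r3c4's peers cover all but 3 ⇒ r3c4=3.

Answer: 6 2 3 1 5 4 / 5 4 1 2 6 3 / 2 1 6 3 4 5 / 3 5 4 6 2 1 / 1 6 5 4 3 2 / 4 3 2 5 1 6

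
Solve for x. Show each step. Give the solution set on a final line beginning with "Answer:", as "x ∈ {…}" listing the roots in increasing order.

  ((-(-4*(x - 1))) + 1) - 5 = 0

Step 1. [((-(-4*(x - 1))) + 1) - 5 = 0] the outer -5 inverts by adding 5 ⇒ sub: (-(-4*(x - 1))) + 1 = 5.
Step 2. [(-(-4*(x - 1))) + 1 = 5] subtract 1: x sits inside (… + 1), so sub: -(-4*(x - 1)) = 4.
Step 3. [-(-4*(x - 1)) = 4] LHS negated; negate both sides ⇒ neg: -4*(x - 1) = -4.
Step 4. [-4*(x - 1) = -4] divide by the outer -4 ⇒ div: x - 1 = 1.
Step 5. [x - 1 = 1] 1 comes off first (add 1). So sub: x = 2.

Answer: x ∈ {2}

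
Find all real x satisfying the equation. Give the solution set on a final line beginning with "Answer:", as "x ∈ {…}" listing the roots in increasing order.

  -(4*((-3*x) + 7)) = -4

Step 1. [-(4*((-3*x) + 7)) = -4] LHS negated; negate both sides ⇒ neg: 4*((-3*x) + 7) = 4.
Step 2. [4*((-3*x) + 7) = 4] leading coefficient 4: divide by 4. So div: (-3*x) + 7 = 1.
Step 3. [(-3*x) + 7 = 1] +7 is outermost — subtract 7 both sides, so sub: -3*x = -6.
Step 4. [-3*x = -6] -3·(inner) — divide through by -3 ⇒ div: x = 2.

Answer: x ∈ {2}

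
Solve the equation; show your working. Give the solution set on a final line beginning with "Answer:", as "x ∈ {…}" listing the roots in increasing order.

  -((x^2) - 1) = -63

Step 1. [-((x^2) - 1) = -63] flip signs both sides. So neg: (x^2) - 1 = 63.
Step 2. [(x^2) - 1 = 63] peel the -1: add 1 from each side. So sub: x^2 = 64.
Step 3. [x^2 = 64] 64 ≥ 0, LHS is (·)² — take ±√, so sqrt: x = 8 or -8.

Answer: x ∈ {-8, 8}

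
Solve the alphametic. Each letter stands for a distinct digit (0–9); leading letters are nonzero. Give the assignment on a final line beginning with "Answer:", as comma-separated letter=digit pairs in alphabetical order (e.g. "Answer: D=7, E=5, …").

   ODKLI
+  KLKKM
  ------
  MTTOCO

Step 1. [col 1: I + M ≡ O (mod 10)] several values work for M in column 1 (I + M ≡ O (mod 10), carry-in 0); try M=1. So M=1.
Step 2. [col 1: I + M ≡ O (mod 10)] column 1 (I + M ≡ O (mod 10), carry-in 0) doesn't pin I yet; pick I=6 and continue ⇒ I=6.
Step 3. [col 1: I + M ≡ O (mod 10)] from column 1 (I=6, M=1, carry-in 0, digits 1,6 already taken and all letters distinct): O must equal 7. So O=7.
Step 4. [col 2: L + K ≡ C (mod 10)] no forcing yet in column 2 (carry-in 0); C=2 is free and consistent — try it, so C=2.
Step 5. [col 2: L + K ≡ C (mod 10)] no forcing yet in column 2 (carry-in 0); K=8 is free and consistent — try it. So K=8.
Step 6. [col 2: L + K ≡ C (mod 10)] in column 2 we have L+K≡C with carry-in 0; given K=8, C=2 and digits 1,2,6,7,8 already taken and all letters distinct, that pins L to 4 ⇒ L=4.
Step 7. [col 4: D + L ≡ T (mod 10)] several values work for T in column 4 (D + L ≡ T (mod 10), carry-in 1); try T=5, so T=5.
Step 8. [col 4: D + L ≡ T (mod 10)] column 4 reads D+L+carry(1)=T with L=4, T=5; with digits 1,2,4,5,6,7,8 already taken and all letters distinct, the only value for D is 0. So D=0.

Answer: C=2, D=0, I=6, K=8, L=4, M=1, O=7, T=5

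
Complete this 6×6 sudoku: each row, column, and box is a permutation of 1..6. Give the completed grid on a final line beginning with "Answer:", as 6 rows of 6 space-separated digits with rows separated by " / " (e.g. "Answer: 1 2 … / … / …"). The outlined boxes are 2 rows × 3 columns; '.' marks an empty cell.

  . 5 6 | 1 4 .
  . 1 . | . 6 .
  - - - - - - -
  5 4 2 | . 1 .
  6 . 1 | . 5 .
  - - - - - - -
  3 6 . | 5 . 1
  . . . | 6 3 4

Step 1. [r1c6∈{2,3}] row 1 places 3 nowhere but r1c6, so r1c6=3.
Step 2. [r2c4∈{2}] r2c4 is down to just 2 ⇒ r2c4=2.
Step 3. [r2c1∈{4}] only 4 remains possible at r2c1 ⇒ r2c1=4.
Step 4. [r4c2∈{3}] nothing but 3 survives at r4c2 ⇒ r4c2=3.
Step 5. [r6c1∈{1,2}] in row 6, 1 fits only at r6c1 ⇒ r6c1=1.
Step 6. [r6c3∈{5}] r6c3's peers cover all but 5 ⇒ r6c3=5.
Step 7. [r3c4∈{3}] r3c4 has the single candidate 3, so r3c4=3.
Step 8. [r5c5∈{2}] nothing but 2 survives at r5c5 ⇒ r5c5=2.
Step 9. [r1c1∈{2}] r1c1 has the single candidate 2, so r1c1=2.
Step 10. [r3c6∈{6}] r3c6's peers cover all but 6 ⇒ r3c6=6.
Step 11. [r6c2∈{2}] only 2 remains possible at r6c2. So r6c2=2.
Step 12. [r5c3∈{4}] r5c3 has the single candidate 4 ⇒ r5c3=4.
Step 13. [r4c4∈{4}] nothing but 4 survives at r4c4, so r4c4=4.
Step 14. [r2c6∈{5}] nothing but 5 survives at r2c6. So r2c6=5.
Step 15. [r2c3∈{3}] only 3 remains possible at r2c3, so r2c3=3.
Step 16. [r4c6∈{2}] nothing but 2 survives at r4c6. So r4c6=2.

Answer: 2 5 6 1 4 3 / 4 1 3 2 6 5 / 5 4 2 3 1 6 / 6 3 1 4 5 2 / 3 6 4 5 2 1 / 1 2 5 6 3 4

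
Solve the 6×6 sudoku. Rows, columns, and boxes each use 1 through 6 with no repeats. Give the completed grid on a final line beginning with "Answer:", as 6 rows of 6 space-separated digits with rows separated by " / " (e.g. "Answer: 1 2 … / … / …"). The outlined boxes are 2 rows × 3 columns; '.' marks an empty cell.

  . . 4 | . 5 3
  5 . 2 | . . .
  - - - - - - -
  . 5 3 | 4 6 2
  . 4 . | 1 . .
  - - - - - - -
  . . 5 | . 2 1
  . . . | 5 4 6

Step 1. [r2c2∈{1,3,6}] in row 2, 3 fits only at r2c2 ⇒ r2c2=3.
Step 2. [r6c1∈{1,2,3}] row 6 places 3 nowhere but r6c1. So r6c1=3.
Step 3. [r5c2∈{6}] r5c2 has the single candidate 6. So r5c2=6.
Step 4. [r1c1∈{1,6}] 6 has one home in box 1: r1c1, so r1c1=6.
Step 5. [r6c3∈{1}] only 1 remains possible at r6c3 ⇒ r6c3=1.
Step 6. [r5c4∈{3}] r5c4 has the single candidate 3, so r5c4=3.
Step 7. [r4c6∈{5}] r4c6's peers cover all but 5. So r4c6=5.
Step 8. [r2c5∈{1}] only 1 remains possible at r2c5. So r2c5=1.
Step 9. [r2c6∈{4}] r2c6 has the single candidate 4. So r2c6=4.
Step 10. [r1c4∈{2}] r1c4 is down to just 2 ⇒ r1c4=2.
Step 11. [r4c5∈{3}] r4c5 has the single candidate 3. So r4c5=3.
Step 12. [r3c1∈{1}] only 1 remains possible at r3c1, so r3c1=1.
Step 13. [r4c1∈{2}] r4c1 has the single candidate 2, so r4c1=2.
Step 14. [r6c2∈{2}] only 2 remains possible at r6c2 ⇒ r6c2=2.
Step 15. [r2c4∈{6}] nothing but 6 survives at r2c4, so r2c4=6.
Step 16. [r1c2∈{1}] r1c2 is down to just 1. So r1c2=1.
Step 17. [r5c1∈{4}] nothing but 4 survives at r5c1. So r5c1=4.
Step 18. [r4c3∈{6}] r4c3 has the single candidate 6 ⇒ r4c3=6.

Answer: 6 1 4 2 5 3 / 5 3 2 6 1 4 / 1 5 3 4 6 2 / 2 4 6 1 3 5 / 4 6 5 3 2 1 / 3 2 1 5 4 6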